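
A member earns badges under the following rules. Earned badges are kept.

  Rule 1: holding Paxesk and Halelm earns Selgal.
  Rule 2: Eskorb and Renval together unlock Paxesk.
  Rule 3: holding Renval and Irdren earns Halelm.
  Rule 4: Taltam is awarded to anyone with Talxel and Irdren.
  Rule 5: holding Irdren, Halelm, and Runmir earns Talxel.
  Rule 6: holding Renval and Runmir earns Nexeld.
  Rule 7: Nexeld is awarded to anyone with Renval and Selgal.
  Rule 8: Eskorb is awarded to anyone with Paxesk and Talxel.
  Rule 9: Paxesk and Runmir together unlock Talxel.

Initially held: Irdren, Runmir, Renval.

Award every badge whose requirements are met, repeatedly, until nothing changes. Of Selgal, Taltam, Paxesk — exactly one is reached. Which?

With Renval and Irdren, Halelm is earned (Rule 3).
With Irdren, Halelm, and Runmir, Talxel is earned (Rule 5).
With Talxel and Irdren, Taltam is earned (Rule 4).
Paxesk would need Eskorb and Renval (Rule 2), but Eskorb is never earned. Selgal would need Paxesk and Halelm (Rule 1), but Paxesk is never earned.

Taltam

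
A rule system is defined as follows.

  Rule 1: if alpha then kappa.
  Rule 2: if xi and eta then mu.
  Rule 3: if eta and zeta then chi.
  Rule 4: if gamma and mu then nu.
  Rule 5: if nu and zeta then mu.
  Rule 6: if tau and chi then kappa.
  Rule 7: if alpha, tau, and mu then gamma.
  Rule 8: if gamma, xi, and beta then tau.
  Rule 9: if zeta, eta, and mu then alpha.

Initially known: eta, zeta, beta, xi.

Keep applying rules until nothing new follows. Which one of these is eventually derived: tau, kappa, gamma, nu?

xi and eta hold, so mu follows (Rule 2).
zeta, eta, and mu hold, so alpha follows (Rule 9).
alpha holds, so kappa follows (Rule 1).
tau would need gamma, xi, and beta (Rule 8), but gamma is never established. nu would need gamma and mu (Rule 4), but gamma is never established. gamma would need alpha, tau, and mu (Rule 7), but tau is never established.

kappa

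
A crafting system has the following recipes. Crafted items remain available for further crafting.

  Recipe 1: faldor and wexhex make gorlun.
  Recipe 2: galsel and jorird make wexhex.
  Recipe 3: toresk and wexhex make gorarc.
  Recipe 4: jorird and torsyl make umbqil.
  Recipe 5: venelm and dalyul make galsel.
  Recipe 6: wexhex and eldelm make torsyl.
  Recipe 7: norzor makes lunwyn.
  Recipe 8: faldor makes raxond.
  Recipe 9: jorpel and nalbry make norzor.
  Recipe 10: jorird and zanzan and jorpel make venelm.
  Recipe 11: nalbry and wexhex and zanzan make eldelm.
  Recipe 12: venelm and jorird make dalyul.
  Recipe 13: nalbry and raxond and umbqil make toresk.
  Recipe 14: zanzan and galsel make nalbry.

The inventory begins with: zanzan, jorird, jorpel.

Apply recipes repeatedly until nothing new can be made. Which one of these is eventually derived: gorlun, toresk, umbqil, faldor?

Using Recipe 10, jorird, zanzan, and jorpel make venelm.
Using Recipe 12, venelm and jorird make dalyul.
venelm and dalyul → galsel (Recipe 5).
Using Recipe 14, zanzan and galsel make nalbry.
Using Recipe 2, galsel and jorird make wexhex.
Using Recipe 11, nalbry, wexhex, and zanzan make eldelm.
wexhex and eldelm → torsyl (Recipe 6).
jorird and torsyl → umbqil (Recipe 4).
No rule produces faldor, and it is not given. toresk would need nalbry, raxond, and umbqil (Recipe 13), but raxond is never obtained. gorlun would need faldor and wexhex (Recipe 1), but faldor is never obtained.

umbqil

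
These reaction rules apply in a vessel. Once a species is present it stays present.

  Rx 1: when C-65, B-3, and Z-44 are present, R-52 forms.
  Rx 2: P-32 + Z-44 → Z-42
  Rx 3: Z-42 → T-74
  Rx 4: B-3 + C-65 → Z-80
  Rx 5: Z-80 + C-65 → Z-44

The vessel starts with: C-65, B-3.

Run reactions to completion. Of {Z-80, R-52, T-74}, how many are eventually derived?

2

B-3 and C-65 present → Z-80 forms (Rx 4).
Z-80 and C-65 present → Z-44 forms (Rx 5).
C-65, B-3, and Z-44 present → R-52 forms (Rx 1).
Z-80: reached.
R-52: reached.
T-74 would need Z-42 (Rx 3), but Z-42 never forms.
Reached: Z-80 and R-52 — 2 of the 3.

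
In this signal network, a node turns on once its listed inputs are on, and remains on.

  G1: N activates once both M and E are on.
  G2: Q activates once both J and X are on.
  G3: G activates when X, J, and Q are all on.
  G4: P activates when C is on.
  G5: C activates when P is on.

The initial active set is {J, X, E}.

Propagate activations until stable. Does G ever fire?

G2: J and X on → Q on.
G3: X, J, and Q on → G on.

Yes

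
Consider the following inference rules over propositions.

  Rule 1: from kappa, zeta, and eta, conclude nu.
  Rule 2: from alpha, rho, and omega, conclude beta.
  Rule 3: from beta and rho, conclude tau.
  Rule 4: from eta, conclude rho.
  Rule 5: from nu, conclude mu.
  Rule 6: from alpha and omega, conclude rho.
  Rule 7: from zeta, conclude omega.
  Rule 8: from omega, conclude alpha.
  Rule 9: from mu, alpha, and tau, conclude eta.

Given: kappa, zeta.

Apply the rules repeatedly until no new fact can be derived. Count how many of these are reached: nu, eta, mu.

0

nu would need kappa, zeta, and eta (Rule 1), but eta is never established.
eta would need mu, alpha, and tau (Rule 9), but mu is never established.
mu would need nu (Rule 5), but nu is never established.
None of the 3 are reached.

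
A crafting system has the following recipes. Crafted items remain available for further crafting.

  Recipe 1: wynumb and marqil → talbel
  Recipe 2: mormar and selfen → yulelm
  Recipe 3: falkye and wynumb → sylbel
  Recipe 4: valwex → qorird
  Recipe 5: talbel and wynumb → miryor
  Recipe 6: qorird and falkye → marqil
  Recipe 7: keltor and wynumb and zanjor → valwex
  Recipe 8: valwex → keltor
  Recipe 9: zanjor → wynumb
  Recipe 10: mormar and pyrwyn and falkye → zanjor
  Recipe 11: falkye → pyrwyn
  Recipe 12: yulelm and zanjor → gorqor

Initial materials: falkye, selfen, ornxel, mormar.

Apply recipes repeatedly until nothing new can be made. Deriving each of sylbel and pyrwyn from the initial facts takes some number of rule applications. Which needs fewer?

pyrwyn

pyrwyn: falkye → pyrwyn (Recipe 11). [1 rule application]
sylbel: Using Recipe 11, falkye makes pyrwyn. mormar and pyrwyn and falkye → zanjor (Recipe 10). zanjor → wynumb (Recipe 9). Using Recipe 3, falkye and wynumb make sylbel. [4 rule applications]
pyrwyn needs fewer.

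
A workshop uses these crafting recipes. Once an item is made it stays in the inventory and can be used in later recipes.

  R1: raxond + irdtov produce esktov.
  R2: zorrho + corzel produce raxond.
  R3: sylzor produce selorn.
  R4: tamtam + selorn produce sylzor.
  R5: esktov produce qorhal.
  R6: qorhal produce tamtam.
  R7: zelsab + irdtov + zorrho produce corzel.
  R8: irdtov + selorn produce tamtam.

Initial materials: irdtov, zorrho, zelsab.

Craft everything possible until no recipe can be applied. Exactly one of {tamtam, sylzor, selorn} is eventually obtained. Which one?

zelsab + irdtov + zorrho → corzel (R7).
Using R2, zorrho and corzel make raxond.
raxond + irdtov → esktov (R1).
Using R5, esktov makes qorhal.
qorhal → tamtam (R6).
sylzor would need tamtam and selorn (R4), but selorn is never obtained. selorn would need sylzor (R3), but sylzor is never obtained.

tamtam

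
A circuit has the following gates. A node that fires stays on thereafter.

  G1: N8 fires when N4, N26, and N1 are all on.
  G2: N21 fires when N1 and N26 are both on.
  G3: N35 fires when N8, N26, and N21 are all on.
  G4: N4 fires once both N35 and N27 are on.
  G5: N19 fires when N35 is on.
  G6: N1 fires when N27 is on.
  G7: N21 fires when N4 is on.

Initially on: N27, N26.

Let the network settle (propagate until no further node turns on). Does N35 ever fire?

N35 would need N8, N26, and N21 (G3), but N8 never turns on.

No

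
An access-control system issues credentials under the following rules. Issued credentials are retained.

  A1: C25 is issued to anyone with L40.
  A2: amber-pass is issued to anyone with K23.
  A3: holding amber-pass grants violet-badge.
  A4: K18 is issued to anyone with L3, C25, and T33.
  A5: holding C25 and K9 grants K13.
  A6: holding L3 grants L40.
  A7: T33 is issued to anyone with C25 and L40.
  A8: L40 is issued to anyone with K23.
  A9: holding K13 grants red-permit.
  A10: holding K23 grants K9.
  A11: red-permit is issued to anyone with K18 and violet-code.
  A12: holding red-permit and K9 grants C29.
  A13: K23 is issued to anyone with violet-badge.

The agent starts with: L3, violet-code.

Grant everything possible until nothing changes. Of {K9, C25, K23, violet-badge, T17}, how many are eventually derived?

1

Holding L3 grants L40 (A6).
Holding L40 grants C25 (A1).
K9 would need K23 (A10), but K23 is never granted.
C25: reached.
K23 would need violet-badge (A13), but violet-badge is never granted.
violet-badge would need amber-pass (A3), but amber-pass is never granted.
No rule produces T17, and it is not given.
Reached: C25 — 1 of the 5.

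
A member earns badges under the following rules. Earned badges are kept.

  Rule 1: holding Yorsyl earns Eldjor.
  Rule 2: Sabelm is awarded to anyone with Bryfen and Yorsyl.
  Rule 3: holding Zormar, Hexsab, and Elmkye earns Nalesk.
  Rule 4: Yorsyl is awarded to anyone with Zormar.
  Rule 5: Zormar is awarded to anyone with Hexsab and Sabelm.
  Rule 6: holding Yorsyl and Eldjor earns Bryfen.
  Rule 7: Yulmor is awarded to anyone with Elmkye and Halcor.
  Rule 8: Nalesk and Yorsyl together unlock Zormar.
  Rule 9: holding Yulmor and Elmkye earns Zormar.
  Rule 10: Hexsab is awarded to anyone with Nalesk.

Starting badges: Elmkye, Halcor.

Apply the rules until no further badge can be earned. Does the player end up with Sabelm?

Yes

With Elmkye and Halcor, Yulmor is earned (Rule 7).
With Yulmor and Elmkye, Zormar is earned (Rule 9).
With Zormar, Yorsyl is earned (Rule 4).
With Yorsyl, Eldjor is earned (Rule 1).
With Yorsyl and Eldjor, Bryfen is earned (Rule 6).
With Bryfen and Yorsyl, Sabelm is earned (Rule 2).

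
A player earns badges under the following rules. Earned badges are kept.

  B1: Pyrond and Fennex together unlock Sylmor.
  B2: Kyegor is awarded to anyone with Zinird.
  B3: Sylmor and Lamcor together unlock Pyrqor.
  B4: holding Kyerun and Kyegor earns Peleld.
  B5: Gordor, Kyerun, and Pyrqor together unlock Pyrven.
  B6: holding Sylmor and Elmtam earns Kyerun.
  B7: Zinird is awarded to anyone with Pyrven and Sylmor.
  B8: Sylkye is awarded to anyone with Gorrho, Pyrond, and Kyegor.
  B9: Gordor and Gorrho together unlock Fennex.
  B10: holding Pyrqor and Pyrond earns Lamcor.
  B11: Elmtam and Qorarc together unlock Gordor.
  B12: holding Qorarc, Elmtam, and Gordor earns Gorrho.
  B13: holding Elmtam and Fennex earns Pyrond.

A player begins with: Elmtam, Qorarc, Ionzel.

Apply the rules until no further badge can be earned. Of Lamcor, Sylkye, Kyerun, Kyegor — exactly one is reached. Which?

With Elmtam and Qorarc, Gordor is earned (B11).
With Qorarc, Elmtam, and Gordor, Gorrho is earned (B12).
With Gordor and Gorrho, Fennex is earned (B9).
With Elmtam and Fennex, Pyrond is earned (B13).
With Pyrond and Fennex, Sylmor is earned (B1).
With Sylmor and Elmtam, Kyerun is earned (B6).
Sylkye would need Gorrho, Pyrond, and Kyegor (B8), but Kyegor is never earned. Lamcor would need Pyrqor and Pyrond (B10), but Pyrqor is never earned. Kyegor would need Zinird (B2), but Zinird is never earned.

Kyerun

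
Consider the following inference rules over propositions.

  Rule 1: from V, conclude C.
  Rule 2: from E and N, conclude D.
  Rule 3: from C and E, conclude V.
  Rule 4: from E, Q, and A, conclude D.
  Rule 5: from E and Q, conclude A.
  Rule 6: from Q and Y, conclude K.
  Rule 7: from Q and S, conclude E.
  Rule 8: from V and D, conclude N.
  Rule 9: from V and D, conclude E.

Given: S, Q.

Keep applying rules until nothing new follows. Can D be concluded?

Yes

Q and S hold, so E follows (Rule 7).
E and Q hold, so A follows (Rule 5).
E, Q, and A hold, so D follows (Rule 4).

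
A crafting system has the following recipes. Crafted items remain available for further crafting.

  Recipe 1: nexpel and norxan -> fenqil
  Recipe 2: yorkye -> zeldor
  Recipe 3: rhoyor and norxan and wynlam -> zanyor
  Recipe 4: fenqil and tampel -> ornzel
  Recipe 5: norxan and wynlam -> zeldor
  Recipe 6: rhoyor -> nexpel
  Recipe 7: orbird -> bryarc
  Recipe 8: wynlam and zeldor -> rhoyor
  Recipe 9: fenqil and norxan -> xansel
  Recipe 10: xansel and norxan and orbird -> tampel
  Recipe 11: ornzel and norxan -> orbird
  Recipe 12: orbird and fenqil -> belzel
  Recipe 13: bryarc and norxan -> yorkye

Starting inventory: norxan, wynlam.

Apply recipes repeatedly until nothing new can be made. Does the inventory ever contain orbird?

No

orbird would need ornzel and norxan (Recipe 11), but ornzel is never obtained.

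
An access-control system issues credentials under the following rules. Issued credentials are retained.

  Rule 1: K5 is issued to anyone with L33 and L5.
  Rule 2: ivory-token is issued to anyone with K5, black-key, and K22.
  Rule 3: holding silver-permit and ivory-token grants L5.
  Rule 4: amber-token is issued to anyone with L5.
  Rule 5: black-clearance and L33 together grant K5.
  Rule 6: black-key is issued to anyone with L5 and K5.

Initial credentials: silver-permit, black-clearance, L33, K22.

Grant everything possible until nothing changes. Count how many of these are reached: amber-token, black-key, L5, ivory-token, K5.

1

Holding black-clearance and L33 grants K5 (Rule 5).
amber-token would need L5 (Rule 4), but L5 is never granted.
black-key would need L5 and K5 (Rule 6), but L5 is never granted.
L5 would need silver-permit and ivory-token (Rule 3), but ivory-token is never granted.
ivory-token would need K5, black-key, and K22 (Rule 2), but black-key is never granted.
K5: reached.
Reached: K5 — 1 of the 5.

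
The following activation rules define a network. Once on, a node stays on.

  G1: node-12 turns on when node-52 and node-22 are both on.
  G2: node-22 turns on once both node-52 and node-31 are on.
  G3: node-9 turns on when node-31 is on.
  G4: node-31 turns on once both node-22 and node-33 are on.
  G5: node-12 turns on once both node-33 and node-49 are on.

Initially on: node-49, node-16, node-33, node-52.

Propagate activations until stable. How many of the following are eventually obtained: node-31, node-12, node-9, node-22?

G5: node-33 and node-49 on → node-12 on.
node-31 would need node-22 and node-33 (G4), but node-22 never turns on.
node-12: reached.
node-9 would need node-31 (G3), but node-31 never turns on.
node-22 would need node-52 and node-31 (G2), but node-31 never turns on.
Reached: node-12 — 1 of the 4.

1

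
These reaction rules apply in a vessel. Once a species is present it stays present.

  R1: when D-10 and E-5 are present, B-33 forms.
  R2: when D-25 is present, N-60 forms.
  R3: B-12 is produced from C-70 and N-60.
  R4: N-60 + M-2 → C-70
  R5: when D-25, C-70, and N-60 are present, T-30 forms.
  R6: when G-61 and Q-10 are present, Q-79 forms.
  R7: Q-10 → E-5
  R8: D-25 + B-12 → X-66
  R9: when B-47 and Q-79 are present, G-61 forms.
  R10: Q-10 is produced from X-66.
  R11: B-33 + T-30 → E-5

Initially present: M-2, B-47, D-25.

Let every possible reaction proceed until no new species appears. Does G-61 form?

No

G-61 would need B-47 and Q-79 (R9), but Q-79 never forms.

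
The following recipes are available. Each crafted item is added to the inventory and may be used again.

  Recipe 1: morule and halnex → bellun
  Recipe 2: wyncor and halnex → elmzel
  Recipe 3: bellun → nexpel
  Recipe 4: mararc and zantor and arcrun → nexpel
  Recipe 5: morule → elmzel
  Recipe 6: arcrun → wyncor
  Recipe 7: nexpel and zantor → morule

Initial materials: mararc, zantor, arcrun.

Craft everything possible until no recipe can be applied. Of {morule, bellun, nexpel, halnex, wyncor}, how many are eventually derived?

mararc and zantor and arcrun → nexpel (Recipe 4).
arcrun → wyncor (Recipe 6).
Using Recipe 7, nexpel and zantor make morule.
morule: reached.
bellun would need morule and halnex (Recipe 1), but halnex is never obtained.
nexpel: reached.
No rule produces halnex, and it is not given.
wyncor: reached.
Reached: morule, nexpel, and wyncor — 3 of the 5.

3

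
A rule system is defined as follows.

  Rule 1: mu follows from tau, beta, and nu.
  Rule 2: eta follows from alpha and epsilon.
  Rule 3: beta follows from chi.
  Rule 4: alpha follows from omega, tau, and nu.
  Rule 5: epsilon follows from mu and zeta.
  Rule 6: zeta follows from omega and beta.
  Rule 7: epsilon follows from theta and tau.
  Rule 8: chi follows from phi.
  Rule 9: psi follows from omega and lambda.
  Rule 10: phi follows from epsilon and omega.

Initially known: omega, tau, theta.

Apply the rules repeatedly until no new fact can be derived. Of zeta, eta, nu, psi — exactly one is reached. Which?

theta and tau hold, so epsilon follows (Rule 7).
From epsilon and omega, Rule 10 gives phi.
From phi, Rule 8 gives chi.
From chi, Rule 3 gives beta.
From omega and beta, Rule 6 gives zeta.
psi would need omega and lambda (Rule 9), but lambda is never established. eta would need alpha and epsilon (Rule 2), but alpha is never established. No rule produces nu, and it is not given.

zeta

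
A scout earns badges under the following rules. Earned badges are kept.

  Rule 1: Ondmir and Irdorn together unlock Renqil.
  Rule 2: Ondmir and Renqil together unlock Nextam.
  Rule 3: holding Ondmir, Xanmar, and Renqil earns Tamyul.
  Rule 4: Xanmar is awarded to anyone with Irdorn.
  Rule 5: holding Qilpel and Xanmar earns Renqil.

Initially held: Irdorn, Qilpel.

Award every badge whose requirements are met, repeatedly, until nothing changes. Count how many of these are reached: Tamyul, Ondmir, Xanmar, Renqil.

With Irdorn, Xanmar is earned (Rule 4).
With Qilpel and Xanmar, Renqil is earned (Rule 5).
Tamyul would need Ondmir, Xanmar, and Renqil (Rule 3), but Ondmir is never earned.
No rule produces Ondmir, and it is not given.
Xanmar: reached.
Renqil: reached.
Reached: Xanmar and Renqil — 2 of the 4.

2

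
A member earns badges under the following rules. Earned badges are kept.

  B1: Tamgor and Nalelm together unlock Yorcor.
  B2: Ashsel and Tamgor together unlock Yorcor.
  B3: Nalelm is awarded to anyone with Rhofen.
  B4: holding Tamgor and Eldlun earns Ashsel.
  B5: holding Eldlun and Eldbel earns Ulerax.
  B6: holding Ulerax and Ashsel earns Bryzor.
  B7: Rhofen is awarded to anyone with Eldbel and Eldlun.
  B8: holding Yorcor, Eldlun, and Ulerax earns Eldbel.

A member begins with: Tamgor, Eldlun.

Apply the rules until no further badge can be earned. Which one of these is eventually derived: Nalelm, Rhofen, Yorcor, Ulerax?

With Tamgor and Eldlun, Ashsel is earned (B4).
With Ashsel and Tamgor, Yorcor is earned (B2).
Nalelm would need Rhofen (B3), but Rhofen is never earned. Ulerax would need Eldlun and Eldbel (B5), but Eldbel is never earned. Rhofen would need Eldbel and Eldlun (B7), but Eldbel is never earned.

Yorcor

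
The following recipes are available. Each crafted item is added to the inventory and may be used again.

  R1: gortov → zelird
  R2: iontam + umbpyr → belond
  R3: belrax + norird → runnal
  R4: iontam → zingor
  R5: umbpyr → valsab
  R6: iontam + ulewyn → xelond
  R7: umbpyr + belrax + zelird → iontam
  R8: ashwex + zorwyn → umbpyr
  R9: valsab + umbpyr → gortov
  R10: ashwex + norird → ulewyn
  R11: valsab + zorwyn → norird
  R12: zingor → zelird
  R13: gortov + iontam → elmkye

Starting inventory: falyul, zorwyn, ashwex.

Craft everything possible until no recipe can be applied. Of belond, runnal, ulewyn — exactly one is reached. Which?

ulewyn

Using R8, ashwex and zorwyn make umbpyr.
Using R5, umbpyr makes valsab.
valsab + zorwyn → norird (R11).
ashwex + norird → ulewyn (R10).
belond would need iontam and umbpyr (R2), but iontam is never obtained. runnal would need belrax and norird (R3), but belrax is never obtained.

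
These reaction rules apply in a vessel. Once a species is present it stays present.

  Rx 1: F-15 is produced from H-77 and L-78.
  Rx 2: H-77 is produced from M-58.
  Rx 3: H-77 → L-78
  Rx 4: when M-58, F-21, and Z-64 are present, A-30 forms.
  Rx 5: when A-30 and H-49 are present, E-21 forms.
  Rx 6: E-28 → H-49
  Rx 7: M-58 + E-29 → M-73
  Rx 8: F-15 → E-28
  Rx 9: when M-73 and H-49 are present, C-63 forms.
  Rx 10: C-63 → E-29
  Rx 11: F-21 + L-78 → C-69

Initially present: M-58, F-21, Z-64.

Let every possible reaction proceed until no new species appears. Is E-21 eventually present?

M-58, F-21, and Z-64 present → A-30 forms (Rx 4).
M-58 present → H-77 forms (Rx 2).
H-77 present → L-78 forms (Rx 3).
H-77 and L-78 present → F-15 forms (Rx 1).
F-15 present → E-28 forms (Rx 8).
E-28 present → H-49 forms (Rx 6).
A-30 and H-49 present → E-21 forms (Rx 5).

Yes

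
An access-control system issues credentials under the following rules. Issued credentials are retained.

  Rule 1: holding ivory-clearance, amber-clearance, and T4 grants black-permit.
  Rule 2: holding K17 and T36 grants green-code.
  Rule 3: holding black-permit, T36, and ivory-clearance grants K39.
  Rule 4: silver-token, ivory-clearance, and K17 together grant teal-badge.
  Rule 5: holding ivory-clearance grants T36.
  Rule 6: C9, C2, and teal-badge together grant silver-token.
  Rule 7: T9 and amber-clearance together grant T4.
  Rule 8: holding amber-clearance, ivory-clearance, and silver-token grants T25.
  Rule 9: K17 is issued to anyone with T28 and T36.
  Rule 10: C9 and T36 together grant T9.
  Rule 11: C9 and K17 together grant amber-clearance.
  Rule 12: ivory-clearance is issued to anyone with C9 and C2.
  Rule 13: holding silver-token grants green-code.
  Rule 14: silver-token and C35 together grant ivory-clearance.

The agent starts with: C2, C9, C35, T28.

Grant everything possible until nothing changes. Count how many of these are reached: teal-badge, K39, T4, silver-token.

2

Holding C9 and C2 grants ivory-clearance (Rule 12).
Holding ivory-clearance grants T36 (Rule 5).
Holding C9 and T36 grants T9 (Rule 10).
Holding T28 and T36 grants K17 (Rule 9).
Holding C9 and K17 grants amber-clearance (Rule 11).
Holding T9 and amber-clearance grants T4 (Rule 7).
Holding ivory-clearance, amber-clearance, and T4 grants black-permit (Rule 1).
Holding black-permit, T36, and ivory-clearance grants K39 (Rule 3).
teal-badge would need silver-token, ivory-clearance, and K17 (Rule 4), but silver-token is never granted.
K39: reached.
T4: reached.
silver-token would need C9, C2, and teal-badge (Rule 6), but teal-badge is never granted.
Reached: K39 and T4 — 2 of the 4.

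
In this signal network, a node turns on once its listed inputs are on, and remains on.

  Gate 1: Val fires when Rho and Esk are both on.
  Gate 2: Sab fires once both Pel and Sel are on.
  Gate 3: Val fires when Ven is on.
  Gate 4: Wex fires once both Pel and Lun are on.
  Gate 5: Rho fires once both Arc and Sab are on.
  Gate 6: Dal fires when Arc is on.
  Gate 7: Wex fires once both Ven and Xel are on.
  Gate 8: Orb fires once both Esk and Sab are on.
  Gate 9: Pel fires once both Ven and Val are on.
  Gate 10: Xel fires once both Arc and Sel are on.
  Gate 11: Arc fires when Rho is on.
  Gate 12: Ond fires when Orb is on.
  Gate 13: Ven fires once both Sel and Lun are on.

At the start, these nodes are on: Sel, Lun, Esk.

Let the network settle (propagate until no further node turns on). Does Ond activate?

Sel and Lun are on, so Ven fires (Gate 13).
Ven is on, so Val fires (Gate 3).
Gate 9: Ven and Val on → Pel on.
Gate 2: Pel and Sel on → Sab on.
Esk and Sab are on, so Orb fires (Gate 8).
Orb is on, so Ond fires (Gate 12).

Yes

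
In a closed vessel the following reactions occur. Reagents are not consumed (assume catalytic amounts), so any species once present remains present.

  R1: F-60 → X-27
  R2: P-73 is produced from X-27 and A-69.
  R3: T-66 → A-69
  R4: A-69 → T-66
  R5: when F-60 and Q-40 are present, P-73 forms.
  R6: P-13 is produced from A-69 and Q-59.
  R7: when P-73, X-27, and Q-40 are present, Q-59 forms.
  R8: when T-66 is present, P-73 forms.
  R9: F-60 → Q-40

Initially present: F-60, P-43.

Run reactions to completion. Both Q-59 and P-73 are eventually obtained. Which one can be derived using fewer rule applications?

P-73: F-60 present → Q-40 forms (R9). F-60 and Q-40 present → P-73 forms (R5). [2 rule applications]
Q-59: F-60 present → X-27 forms (R1). F-60 present → Q-40 forms (R9). F-60 and Q-40 present → P-73 forms (R5). P-73, X-27, and Q-40 present → Q-59 forms (R7). [4 rule applications]
P-73 needs fewer.

P-73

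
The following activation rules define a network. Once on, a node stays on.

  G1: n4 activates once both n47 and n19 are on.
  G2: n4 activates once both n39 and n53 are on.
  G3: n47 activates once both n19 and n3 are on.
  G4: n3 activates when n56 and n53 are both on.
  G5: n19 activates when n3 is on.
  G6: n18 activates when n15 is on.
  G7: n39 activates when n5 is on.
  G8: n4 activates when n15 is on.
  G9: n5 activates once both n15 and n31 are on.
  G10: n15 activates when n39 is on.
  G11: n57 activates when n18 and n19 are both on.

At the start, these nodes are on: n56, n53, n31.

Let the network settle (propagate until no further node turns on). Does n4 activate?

n56 and n53 are on, so n3 activates (G4).
G5: n3 on → n19 on.
n19 and n3 are on, so n47 activates (G3).
G1: n47 and n19 on → n4 on.

Yes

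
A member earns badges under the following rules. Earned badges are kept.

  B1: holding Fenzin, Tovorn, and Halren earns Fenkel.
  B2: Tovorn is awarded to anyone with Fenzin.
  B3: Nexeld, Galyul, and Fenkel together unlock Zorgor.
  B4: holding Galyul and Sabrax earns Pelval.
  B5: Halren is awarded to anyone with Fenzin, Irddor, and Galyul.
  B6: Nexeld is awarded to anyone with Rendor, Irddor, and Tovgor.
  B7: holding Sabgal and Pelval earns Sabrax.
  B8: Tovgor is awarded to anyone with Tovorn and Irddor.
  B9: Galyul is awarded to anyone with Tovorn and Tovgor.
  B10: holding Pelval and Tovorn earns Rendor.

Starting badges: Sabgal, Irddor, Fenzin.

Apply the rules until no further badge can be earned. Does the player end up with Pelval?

Pelval would need Galyul and Sabrax (B4), but Sabrax is never earned.

No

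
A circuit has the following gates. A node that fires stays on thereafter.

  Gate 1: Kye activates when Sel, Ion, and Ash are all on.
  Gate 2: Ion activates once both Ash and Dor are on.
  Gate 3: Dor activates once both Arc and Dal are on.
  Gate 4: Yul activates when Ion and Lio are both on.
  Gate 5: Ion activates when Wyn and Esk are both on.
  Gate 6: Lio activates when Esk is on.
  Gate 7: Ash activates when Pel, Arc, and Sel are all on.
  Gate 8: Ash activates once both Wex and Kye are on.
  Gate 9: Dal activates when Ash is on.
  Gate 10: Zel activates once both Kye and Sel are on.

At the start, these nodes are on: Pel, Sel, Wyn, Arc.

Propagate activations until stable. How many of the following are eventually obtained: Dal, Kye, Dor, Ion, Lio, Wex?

4

Pel, Arc, and Sel are on, so Ash activates (Gate 7).
Gate 9: Ash on → Dal on.
Arc and Dal are on, so Dor activates (Gate 3).
Gate 2: Ash and Dor on → Ion on.
Sel, Ion, and Ash are on, so Kye activates (Gate 1).
Dal: reached.
Kye: reached.
Dor: reached.
Ion: reached.
Lio would need Esk (Gate 6), but Esk never turns on.
No rule produces Wex, and it is not given.
Reached: Dal, Kye, Dor, and Ion — 4 of the 6.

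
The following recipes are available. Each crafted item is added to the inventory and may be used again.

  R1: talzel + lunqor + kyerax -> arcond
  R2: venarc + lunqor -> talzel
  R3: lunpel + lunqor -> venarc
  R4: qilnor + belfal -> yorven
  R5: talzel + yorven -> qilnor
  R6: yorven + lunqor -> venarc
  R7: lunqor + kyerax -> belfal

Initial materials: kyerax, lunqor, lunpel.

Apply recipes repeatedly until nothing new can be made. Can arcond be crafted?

lunpel + lunqor -> venarc (R3).
Using R2, venarc and lunqor make talzel.
talzel + lunqor + kyerax -> arcond (R1).

Yes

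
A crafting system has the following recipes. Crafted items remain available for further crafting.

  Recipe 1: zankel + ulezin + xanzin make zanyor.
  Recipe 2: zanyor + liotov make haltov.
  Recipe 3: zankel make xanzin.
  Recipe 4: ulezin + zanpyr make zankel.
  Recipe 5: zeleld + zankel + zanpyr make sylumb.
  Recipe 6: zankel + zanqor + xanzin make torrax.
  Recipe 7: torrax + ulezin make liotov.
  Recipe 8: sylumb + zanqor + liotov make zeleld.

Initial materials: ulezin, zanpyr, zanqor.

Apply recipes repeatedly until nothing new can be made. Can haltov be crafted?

Yes

ulezin + zanpyr → zankel (Recipe 4).
zankel → xanzin (Recipe 3).
Using Recipe 6, zankel, zanqor, and xanzin make torrax.
zankel + ulezin + xanzin → zanyor (Recipe 1).
Using Recipe 7, torrax and ulezin make liotov.
zanyor + liotov → haltov (Recipe 2).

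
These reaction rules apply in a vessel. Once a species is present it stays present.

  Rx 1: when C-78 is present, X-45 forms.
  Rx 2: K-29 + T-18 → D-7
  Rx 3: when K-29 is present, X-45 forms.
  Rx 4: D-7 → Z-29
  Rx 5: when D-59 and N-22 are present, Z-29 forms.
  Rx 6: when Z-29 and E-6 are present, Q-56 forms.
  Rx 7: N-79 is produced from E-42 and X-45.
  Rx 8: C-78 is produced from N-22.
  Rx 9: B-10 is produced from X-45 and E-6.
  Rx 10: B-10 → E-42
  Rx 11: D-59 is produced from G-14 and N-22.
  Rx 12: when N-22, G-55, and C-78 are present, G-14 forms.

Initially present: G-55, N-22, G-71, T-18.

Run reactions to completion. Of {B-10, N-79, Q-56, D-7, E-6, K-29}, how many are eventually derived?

B-10 would need X-45 and E-6 (Rx 9), but E-6 never forms.
N-79 would need E-42 and X-45 (Rx 7), but E-42 never forms.
Q-56 would need Z-29 and E-6 (Rx 6), but E-6 never forms.
D-7 would need K-29 and T-18 (Rx 2), but K-29 never forms.
No rule produces E-6, and it is not given.
No rule produces K-29, and it is not given.
None of the 6 are reached.

0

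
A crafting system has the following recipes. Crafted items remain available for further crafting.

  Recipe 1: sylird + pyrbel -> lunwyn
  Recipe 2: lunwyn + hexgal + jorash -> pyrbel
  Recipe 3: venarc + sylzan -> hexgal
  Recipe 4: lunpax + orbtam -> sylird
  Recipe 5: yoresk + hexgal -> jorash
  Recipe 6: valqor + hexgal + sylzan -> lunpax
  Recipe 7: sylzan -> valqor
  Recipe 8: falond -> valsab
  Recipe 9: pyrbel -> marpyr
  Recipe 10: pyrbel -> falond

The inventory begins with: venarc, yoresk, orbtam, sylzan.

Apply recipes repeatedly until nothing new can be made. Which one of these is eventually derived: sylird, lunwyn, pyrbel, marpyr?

sylzan -> valqor (Recipe 7).
venarc + sylzan -> hexgal (Recipe 3).
Using Recipe 6, valqor, hexgal, and sylzan make lunpax.
Using Recipe 4, lunpax and orbtam make sylird.
marpyr would need pyrbel (Recipe 9), but pyrbel is never obtained. pyrbel would need lunwyn, hexgal, and jorash (Recipe 2), but lunwyn is never obtained. lunwyn would need sylird and pyrbel (Recipe 1), but pyrbel is never obtained.

sylird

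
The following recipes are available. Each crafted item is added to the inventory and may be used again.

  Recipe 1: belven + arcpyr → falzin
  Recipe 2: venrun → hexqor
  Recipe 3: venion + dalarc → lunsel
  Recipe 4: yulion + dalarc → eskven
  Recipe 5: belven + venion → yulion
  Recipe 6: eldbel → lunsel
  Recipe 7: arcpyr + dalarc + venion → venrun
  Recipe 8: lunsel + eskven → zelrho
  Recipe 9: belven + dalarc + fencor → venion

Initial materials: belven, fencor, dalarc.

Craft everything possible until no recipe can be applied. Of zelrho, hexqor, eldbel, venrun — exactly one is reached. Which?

zelrho

belven + dalarc + fencor → venion (Recipe 9).
Using Recipe 3, venion and dalarc make lunsel.
belven + venion → yulion (Recipe 5).
yulion + dalarc → eskven (Recipe 4).
lunsel + eskven → zelrho (Recipe 8).
venrun would need arcpyr, dalarc, and venion (Recipe 7), but arcpyr is never obtained. No rule produces eldbel, and it is not given. hexqor would need venrun (Recipe 2), but venrun is never obtained.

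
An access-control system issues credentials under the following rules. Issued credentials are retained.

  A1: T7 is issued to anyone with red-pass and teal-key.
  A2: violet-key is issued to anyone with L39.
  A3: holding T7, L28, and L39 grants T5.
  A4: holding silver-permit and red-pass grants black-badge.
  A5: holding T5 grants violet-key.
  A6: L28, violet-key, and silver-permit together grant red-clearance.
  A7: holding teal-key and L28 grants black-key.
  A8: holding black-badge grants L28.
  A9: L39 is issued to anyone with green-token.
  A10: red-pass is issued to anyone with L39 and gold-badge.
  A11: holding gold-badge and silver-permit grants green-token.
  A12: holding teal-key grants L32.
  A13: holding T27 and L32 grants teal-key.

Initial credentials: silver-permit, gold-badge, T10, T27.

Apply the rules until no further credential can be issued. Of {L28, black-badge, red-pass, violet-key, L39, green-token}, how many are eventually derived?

6

Holding gold-badge and silver-permit grants green-token (A11).
Holding green-token grants L39 (A9).
Holding L39 and gold-badge grants red-pass (A10).
Holding L39 grants violet-key (A2).
Holding silver-permit and red-pass grants black-badge (A4).
Holding black-badge grants L28 (A8).
L28: reached.
black-badge: reached.
red-pass: reached.
violet-key: reached.
L39: reached.
green-token: reached.
All 6 are reached.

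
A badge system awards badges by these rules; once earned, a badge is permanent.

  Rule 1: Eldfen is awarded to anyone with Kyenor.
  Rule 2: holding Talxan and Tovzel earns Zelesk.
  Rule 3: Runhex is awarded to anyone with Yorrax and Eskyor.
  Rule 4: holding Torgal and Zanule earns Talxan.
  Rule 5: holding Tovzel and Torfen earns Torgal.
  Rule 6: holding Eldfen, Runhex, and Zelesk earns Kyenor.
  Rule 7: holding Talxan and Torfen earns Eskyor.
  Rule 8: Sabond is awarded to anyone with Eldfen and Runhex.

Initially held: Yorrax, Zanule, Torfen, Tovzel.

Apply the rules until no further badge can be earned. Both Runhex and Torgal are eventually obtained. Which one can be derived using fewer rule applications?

Torgal

Torgal: With Tovzel and Torfen, Torgal is earned (Rule 5). [1 rule application]
Runhex: With Tovzel and Torfen, Torgal is earned (Rule 5). With Torgal and Zanule, Talxan is earned (Rule 4). With Talxan and Torfen, Eskyor is earned (Rule 7). With Yorrax and Eskyor, Runhex is earned (Rule 3). [4 rule applications]
Torgal needs fewer.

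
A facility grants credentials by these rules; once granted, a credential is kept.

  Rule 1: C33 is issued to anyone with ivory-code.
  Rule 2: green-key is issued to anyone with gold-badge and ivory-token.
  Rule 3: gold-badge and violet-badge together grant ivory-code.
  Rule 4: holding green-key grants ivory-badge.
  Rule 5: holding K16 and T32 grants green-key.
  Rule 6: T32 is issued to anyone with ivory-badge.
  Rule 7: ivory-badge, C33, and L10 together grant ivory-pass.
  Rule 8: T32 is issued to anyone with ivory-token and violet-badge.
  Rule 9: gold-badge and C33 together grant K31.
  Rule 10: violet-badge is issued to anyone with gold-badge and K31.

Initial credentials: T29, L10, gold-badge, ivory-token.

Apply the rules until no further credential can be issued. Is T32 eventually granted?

Yes

Holding gold-badge and ivory-token grants green-key (Rule 2).
Holding green-key grants ivory-badge (Rule 4).
Holding ivory-badge grants T32 (Rule 6).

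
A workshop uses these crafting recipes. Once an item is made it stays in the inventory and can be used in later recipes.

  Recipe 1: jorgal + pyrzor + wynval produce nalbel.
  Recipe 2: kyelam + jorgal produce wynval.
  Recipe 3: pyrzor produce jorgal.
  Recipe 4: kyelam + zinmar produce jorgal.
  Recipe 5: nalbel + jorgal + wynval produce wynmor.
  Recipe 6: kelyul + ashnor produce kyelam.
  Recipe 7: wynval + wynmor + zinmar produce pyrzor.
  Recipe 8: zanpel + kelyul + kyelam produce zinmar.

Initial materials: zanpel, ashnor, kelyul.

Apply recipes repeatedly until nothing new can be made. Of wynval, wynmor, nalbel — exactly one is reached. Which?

wynval

kelyul + ashnor → kyelam (Recipe 6).
zanpel + kelyul + kyelam → zinmar (Recipe 8).
kyelam + zinmar → jorgal (Recipe 4).
Using Recipe 2, kyelam and jorgal make wynval.
nalbel would need jorgal, pyrzor, and wynval (Recipe 1), but pyrzor is never obtained. wynmor would need nalbel, jorgal, and wynval (Recipe 5), but nalbel is never obtained.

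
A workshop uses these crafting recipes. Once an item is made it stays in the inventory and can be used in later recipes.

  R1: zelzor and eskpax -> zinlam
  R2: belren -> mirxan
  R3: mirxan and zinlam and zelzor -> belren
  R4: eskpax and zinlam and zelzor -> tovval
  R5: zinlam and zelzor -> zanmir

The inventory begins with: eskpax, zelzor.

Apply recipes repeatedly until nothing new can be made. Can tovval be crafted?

zelzor and eskpax -> zinlam (R1).
eskpax and zinlam and zelzor -> tovval (R4).

Yes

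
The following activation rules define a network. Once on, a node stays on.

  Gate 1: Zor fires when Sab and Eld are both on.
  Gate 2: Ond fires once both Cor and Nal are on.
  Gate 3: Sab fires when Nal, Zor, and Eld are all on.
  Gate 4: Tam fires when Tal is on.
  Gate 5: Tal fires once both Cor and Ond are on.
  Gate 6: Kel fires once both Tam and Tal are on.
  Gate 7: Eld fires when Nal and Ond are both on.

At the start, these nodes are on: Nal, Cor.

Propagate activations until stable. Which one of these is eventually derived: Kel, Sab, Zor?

Gate 2: Cor and Nal on → Ond on.
Gate 5: Cor and Ond on → Tal on.
Tal is on, so Tam fires (Gate 4).
Gate 6: Tam and Tal on → Kel on.
Sab would need Nal, Zor, and Eld (Gate 3), but Zor never turns on. Zor would need Sab and Eld (Gate 1), but Sab never turns on.

Kel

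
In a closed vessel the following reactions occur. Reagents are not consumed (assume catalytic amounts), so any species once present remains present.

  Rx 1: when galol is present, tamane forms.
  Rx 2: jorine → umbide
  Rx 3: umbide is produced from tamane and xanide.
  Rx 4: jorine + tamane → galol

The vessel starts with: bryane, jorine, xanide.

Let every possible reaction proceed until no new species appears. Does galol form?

galol would need jorine and tamane (Rx 4), but tamane never forms.

No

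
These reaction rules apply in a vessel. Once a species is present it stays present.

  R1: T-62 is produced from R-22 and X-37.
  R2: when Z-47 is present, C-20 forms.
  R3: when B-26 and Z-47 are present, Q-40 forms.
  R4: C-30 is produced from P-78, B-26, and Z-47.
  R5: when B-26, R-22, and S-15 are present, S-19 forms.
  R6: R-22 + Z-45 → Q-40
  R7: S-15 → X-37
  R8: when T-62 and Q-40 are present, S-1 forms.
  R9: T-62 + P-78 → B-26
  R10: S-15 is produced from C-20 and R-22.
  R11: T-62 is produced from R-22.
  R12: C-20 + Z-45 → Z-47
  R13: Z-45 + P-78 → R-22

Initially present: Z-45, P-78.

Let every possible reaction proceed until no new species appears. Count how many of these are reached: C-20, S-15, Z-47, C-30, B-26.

Z-45 and P-78 present → R-22 forms (R13).
R-22 present → T-62 forms (R11).
T-62 and P-78 present → B-26 forms (R9).
C-20 would need Z-47 (R2), but Z-47 never forms.
S-15 would need C-20 and R-22 (R10), but C-20 never forms.
Z-47 would need C-20 and Z-45 (R12), but C-20 never forms.
C-30 would need P-78, B-26, and Z-47 (R4), but Z-47 never forms.
B-26: reached.
Reached: B-26 — 1 of the 5.

1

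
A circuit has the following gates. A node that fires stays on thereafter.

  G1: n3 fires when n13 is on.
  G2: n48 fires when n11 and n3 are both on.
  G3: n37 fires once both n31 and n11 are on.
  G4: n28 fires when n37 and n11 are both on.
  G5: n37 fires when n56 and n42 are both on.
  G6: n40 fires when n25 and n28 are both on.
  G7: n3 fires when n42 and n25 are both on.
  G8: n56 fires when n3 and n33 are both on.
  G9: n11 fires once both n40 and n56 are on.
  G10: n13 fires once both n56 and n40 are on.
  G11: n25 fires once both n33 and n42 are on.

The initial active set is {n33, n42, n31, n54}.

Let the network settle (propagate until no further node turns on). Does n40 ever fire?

n40 would need n25 and n28 (G6), but n28 never turns on.

No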